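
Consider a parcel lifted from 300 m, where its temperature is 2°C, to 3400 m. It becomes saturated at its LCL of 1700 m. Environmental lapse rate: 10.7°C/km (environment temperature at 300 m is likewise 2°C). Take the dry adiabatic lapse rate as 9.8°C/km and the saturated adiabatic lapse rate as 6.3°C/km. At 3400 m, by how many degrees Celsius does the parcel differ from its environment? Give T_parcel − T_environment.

+8.74°C (parcel warmer than environment)

Parcel:
  300–1700 m, dry: Δz = 1.4 km ⇒ ΔT = -13.72°C; T = -11.72°C
  1700–3400 m, saturated: Δz = 1.7 km ⇒ ΔT = -10.71°C; T = -22.43°C
Environment:
  300–3400 m, environment: Δz = 3.1 km ⇒ ΔT = -33.17°C; T = -31.17°C
T_parcel − T_env = -22.43 − (-31.17) = +8.74°C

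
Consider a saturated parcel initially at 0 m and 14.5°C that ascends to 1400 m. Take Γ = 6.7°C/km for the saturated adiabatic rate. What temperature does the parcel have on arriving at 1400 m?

5.12°C

0–1400 m, saturated adiabatic: Δz = 1.4 km ⇒ ΔT = -9.38°C; T = 5.12°C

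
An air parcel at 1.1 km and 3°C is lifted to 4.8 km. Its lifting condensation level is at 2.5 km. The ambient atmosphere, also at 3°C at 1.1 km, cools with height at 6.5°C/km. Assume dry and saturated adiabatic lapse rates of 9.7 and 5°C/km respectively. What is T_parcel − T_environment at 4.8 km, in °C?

Parcel:
  1100 → 2500 m (dry, 9.7°C/km): ΔT = -9.7 × 1.4 = -13.58°C → T = -10.58°C
  2500 → 4800 m (saturated, 5°C/km): ΔT = -5 × 2.3 = -11.5°C → T = -22.08°C
Environment:
  1100 → 4800 m (environment, 6.5°C/km): ΔT = -6.5 × 3.7 = -24.05°C → T = -21.05°C
T_parcel − T_env = -22.08 − (-21.05) = -1.03°C

-1.03°C (parcel cooler than environment)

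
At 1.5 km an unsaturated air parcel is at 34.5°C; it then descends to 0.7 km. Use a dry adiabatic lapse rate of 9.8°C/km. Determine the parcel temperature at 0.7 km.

42.34°C

1500 → 700 m (dry adiabatic, 9.8°C/km): ΔT = +9.8 × 0.8 = +7.84°C → T = 42.34°C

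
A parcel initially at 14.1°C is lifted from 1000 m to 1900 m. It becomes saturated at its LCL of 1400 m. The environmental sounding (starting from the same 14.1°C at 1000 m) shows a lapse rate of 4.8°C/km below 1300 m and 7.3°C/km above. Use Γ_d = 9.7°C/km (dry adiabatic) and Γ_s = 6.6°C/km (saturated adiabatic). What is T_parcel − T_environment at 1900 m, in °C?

Parcel:
  1000 → 1400 m (dry, 9.7°C/km): ΔT = -9.7 × 0.4 = -3.88°C → T = 10.22°C
  1400 → 1900 m (saturated, 6.6°C/km): ΔT = -6.6 × 0.5 = -3.3°C → T = 6.92°C
Environment:
  1000 → 1300 m (environment, lower layer, 4.8°C/km): ΔT = -4.8 × 0.3 = -1.44°C → T = 12.66°C
  1300 → 1900 m (environment, upper layer, 7.3°C/km): ΔT = -7.3 × 0.6 = -4.38°C → T = 8.28°C
T_parcel − T_env = 6.92 − 8.28 = -1.36°C

-1.36°C (parcel cooler than environment)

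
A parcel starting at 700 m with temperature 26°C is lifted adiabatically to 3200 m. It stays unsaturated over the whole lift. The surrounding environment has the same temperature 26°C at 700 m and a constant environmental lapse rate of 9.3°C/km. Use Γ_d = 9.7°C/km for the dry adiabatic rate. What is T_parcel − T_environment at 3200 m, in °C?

Parcel:
  Dry to 3200 m: -9.7 × 2.5 km = -24.25°C, so T = 1.75°C.
Environment:
  Environment to 3200 m: -9.3 × 2.5 km = -23.25°C, so T = 2.75°C.
T_parcel − T_env = 1.75 − 2.75 = -1°C

-1°C (parcel cooler than environment)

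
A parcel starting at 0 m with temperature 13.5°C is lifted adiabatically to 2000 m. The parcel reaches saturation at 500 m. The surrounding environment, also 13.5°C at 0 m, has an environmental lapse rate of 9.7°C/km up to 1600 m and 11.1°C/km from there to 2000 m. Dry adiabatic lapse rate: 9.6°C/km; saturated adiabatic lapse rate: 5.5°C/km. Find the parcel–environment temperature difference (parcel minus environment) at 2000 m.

Parcel:
  From 0 m to 500 m (dry): cools by 9.6 × 0.5 = 4.8°C, giving 8.7°C.
  From 500 m to 2000 m (saturated): cools by 5.5 × 1.5 = 8.25°C, giving 0.45°C.
Environment:
  From 0 m to 1600 m (environment, lower layer): cools by 9.7 × 1.6 = 15.52°C, giving -2.02°C.
  From 1600 m to 2000 m (environment, upper layer): cools by 11.1 × 0.4 = 4.44°C, giving -6.46°C.
T_parcel − T_env = 0.45 − (-6.46) = +6.91°C

+6.91°C (parcel warmer than environment)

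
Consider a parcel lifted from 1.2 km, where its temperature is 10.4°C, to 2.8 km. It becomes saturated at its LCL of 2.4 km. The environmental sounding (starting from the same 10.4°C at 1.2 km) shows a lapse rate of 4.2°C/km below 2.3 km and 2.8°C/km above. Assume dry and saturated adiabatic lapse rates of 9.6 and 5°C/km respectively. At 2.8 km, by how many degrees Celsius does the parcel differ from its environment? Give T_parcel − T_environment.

-7.5°C (parcel cooler than environment)

Parcel:
  1200 → 2400 m (dry, 9.6°C/km): ΔT = -9.6 × 1.2 = -11.52°C → T = -1.12°C
  2400 → 2800 m (saturated, 5°C/km): ΔT = -5 × 0.4 = -2°C → T = -3.12°C
Environment:
  1200 → 2300 m (environment, lower layer, 4.2°C/km): ΔT = -4.2 × 1.1 = -4.62°C → T = 5.78°C
  2300 → 2800 m (environment, upper layer, 2.8°C/km): ΔT = -2.8 × 0.5 = -1.4°C → T = 4.38°C
T_parcel − T_env = -3.12 − 4.38 = -7.5°C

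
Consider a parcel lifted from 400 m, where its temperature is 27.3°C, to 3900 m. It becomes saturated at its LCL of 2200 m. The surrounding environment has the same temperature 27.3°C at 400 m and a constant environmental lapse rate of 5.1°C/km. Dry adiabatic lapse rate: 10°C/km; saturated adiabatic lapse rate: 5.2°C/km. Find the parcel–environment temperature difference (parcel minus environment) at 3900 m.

Parcel:
  400–2200 m, dry: Δz = 1.8 km ⇒ ΔT = -18°C; T = 9.3°C
  2200–3900 m, saturated: Δz = 1.7 km ⇒ ΔT = -8.84°C; T = 0.46°C
Environment:
  400–3900 m, environment: Δz = 3.5 km ⇒ ΔT = -17.85°C; T = 9.45°C
T_parcel − T_env = 0.46 − 9.45 = -8.99°C

-8.99°C (parcel cooler than environment)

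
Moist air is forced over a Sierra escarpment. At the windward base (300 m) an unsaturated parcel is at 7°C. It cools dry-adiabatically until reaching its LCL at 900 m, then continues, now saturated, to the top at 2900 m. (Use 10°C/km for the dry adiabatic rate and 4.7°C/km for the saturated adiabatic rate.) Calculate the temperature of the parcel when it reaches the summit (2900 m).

-8.4°C

300 → 900 m (dry, 10°C/km): ΔT = -10 × 0.6 = -6°C → T = 1°C
900 → 2900 m (saturated, 4.7°C/km): ΔT = -4.7 × 2 = -9.4°C → T = -8.4°C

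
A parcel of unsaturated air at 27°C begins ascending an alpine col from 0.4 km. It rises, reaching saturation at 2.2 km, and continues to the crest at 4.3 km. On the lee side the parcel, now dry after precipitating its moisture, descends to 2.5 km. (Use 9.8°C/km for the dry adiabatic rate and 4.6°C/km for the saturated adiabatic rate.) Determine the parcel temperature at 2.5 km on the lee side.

Dry to 2200 m: -9.8 × 1.8 km = -17.64°C, so T = 9.36°C.
Saturated to 4300 m: -4.6 × 2.1 km = -9.66°C, so T = -0.3°C.
Dry descent to 2500 m: +9.8 × 1.8 km = +17.64°C, so T = 17.34°C.

17.34°C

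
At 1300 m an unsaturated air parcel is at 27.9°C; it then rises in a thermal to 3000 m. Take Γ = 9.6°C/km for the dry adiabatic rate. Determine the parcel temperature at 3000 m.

11.58°C

Dry adiabatic to 3000 m: -9.6 × 1.7 km = -16.32°C, so T = 11.58°C.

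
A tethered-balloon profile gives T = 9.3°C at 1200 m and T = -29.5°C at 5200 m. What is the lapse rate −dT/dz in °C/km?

9.7°C/km

Γ = −ΔT/Δz = (9.3 − (-29.5)) / (5200 − 1200) m
  = 38.8°C / 4 km = 9.7°C/km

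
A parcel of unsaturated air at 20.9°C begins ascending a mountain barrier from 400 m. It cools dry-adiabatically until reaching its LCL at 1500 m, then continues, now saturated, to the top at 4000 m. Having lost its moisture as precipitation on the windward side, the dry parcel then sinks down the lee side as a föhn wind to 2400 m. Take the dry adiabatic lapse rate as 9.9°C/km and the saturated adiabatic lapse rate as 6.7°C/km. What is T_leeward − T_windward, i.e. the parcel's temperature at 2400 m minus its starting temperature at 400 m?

-11.8°C

400 → 1500 m (dry, 9.9°C/km): ΔT = -9.9 × 1.1 = -10.89°C → T = 10.01°C
1500 → 4000 m (saturated, 6.7°C/km): ΔT = -6.7 × 2.5 = -16.75°C → T = -6.74°C
4000 → 2400 m (dry descent, 9.9°C/km): ΔT = +9.9 × 1.6 = +15.84°C → T = 9.1°C
Net change vs windward start: 9.1 − 20.9 = -11.8°C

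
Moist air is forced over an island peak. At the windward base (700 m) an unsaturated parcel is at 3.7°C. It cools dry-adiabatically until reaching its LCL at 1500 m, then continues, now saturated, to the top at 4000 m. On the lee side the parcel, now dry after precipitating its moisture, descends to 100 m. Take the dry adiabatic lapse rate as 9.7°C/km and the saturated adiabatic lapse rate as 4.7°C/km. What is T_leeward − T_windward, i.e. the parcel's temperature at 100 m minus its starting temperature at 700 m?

700–1500 m, dry: Δz = 0.8 km ⇒ ΔT = -7.76°C; T = -4.06°C
1500–4000 m, saturated: Δz = 2.5 km ⇒ ΔT = -11.75°C; T = -15.81°C
4000–100 m, dry descent: Δz = 3.9 km ⇒ ΔT = +37.83°C; T = 22.02°C
Net change vs windward start: 22.02 − 3.7 = +18.32°C

+18.32°C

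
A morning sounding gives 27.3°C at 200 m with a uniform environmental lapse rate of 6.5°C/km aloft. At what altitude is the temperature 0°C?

Height above start = (27.3 − 0) / 6.5 = 4.2 km
Altitude = 200 m + 4200 m = 4400 m

4400 m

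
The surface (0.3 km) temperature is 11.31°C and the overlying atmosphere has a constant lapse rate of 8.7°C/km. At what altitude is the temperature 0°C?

1.6 km

Height above start = (11.31 − 0) / 8.7 = 1.3 km
Altitude = 300 m + 1300 m = 1600 m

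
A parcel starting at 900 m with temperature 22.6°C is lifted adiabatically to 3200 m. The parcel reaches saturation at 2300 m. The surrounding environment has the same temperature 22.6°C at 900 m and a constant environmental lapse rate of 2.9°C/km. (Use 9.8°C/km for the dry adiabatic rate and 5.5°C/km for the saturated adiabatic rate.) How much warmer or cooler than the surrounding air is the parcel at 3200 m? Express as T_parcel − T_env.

-12°C (parcel cooler than environment)

Parcel:
  From 900 m to 2300 m (dry): cools by 9.8 × 1.4 = 13.72°C, giving 8.88°C.
  From 2300 m to 3200 m (saturated): cools by 5.5 × 0.9 = 4.95°C, giving 3.93°C.
Environment:
  From 900 m to 3200 m (environment): cools by 2.9 × 2.3 = 6.67°C, giving 15.93°C.
T_parcel − T_env = 3.93 − 15.93 = -12°C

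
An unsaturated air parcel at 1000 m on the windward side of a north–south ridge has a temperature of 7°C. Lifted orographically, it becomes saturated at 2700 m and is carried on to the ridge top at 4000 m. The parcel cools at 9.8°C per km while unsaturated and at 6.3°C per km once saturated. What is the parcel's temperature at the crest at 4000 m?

-17.85°C

Dry to 2700 m: -9.8 × 1.7 km = -16.66°C, so T = -9.66°C.
Saturated to 4000 m: -6.3 × 1.3 km = -8.19°C, so T = -17.85°C.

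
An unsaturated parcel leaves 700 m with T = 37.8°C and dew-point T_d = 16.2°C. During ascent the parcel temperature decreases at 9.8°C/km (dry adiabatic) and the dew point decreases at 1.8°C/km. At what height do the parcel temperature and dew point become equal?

3400 m

T and T_d converge at 9.8 − 1.8 = 8°C per km
Height above start = (37.8 − 16.2) / 8 = 2.7 km
LCL altitude = 700 m + 2700 m = 3400 m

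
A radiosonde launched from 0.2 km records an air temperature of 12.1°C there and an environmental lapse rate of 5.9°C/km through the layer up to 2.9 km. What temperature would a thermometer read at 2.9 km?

-3.83°C

Environmental to 2900 m: -5.9 × 2.7 km = -15.93°C, so T = -3.83°C.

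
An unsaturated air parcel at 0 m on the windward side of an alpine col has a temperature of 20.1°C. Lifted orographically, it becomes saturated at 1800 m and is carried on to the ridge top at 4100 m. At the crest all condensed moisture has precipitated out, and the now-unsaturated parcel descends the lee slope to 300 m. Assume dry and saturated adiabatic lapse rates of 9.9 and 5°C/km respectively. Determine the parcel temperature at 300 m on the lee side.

28.4°C

0 → 1800 m (dry, 9.9°C/km): ΔT = -9.9 × 1.8 = -17.82°C → T = 2.28°C
1800 → 4100 m (saturated, 5°C/km): ΔT = -5 × 2.3 = -11.5°C → T = -9.22°C
4100 → 300 m (dry descent, 9.9°C/km): ΔT = +9.9 × 3.8 = +37.62°C → T = 28.4°C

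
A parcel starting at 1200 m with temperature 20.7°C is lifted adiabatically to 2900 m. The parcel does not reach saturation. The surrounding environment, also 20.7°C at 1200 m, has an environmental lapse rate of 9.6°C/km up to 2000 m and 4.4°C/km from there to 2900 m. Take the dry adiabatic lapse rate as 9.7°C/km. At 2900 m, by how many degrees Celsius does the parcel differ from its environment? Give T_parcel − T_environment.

Parcel:
  1200–2900 m, dry: Δz = 1.7 km ⇒ ΔT = -16.49°C; T = 4.21°C
Environment:
  1200–2000 m, environment, lower layer: Δz = 0.8 km ⇒ ΔT = -7.68°C; T = 13.02°C
  2000–2900 m, environment, upper layer: Δz = 0.9 km ⇒ ΔT = -3.96°C; T = 9.06°C
T_parcel − T_env = 4.21 − 9.06 = -4.85°C

-4.85°C (parcel cooler than environment)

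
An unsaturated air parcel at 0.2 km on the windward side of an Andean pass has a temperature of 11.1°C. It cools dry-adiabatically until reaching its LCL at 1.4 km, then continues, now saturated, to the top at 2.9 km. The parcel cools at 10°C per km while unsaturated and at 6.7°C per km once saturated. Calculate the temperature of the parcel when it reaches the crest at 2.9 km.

Dry to 1400 m: -10 × 1.2 km = -12°C, so T = -0.9°C.
Saturated to 2900 m: -6.7 × 1.5 km = -10.05°C, so T = -10.95°C.

-10.95°C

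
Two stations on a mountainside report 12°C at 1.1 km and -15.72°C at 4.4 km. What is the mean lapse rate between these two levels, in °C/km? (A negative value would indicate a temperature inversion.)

8.4°C/km

Γ = −ΔT/Δz = (12 − (-15.72)) / (4400 − 1100) m
  = 27.72°C / 3.3 km = 8.4°C/km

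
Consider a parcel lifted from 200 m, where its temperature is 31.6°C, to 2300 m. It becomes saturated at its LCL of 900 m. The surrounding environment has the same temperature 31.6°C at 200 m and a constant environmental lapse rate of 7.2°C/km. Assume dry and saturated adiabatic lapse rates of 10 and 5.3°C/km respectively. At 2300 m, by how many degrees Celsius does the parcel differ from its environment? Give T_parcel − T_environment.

+0.7°C (parcel warmer than environment)

Parcel:
  Dry to 900 m: -10 × 0.7 km = -7°C, so T = 24.6°C.
  Saturated to 2300 m: -5.3 × 1.4 km = -7.42°C, so T = 17.18°C.
Environment:
  Environment to 2300 m: -7.2 × 2.1 km = -15.12°C, so T = 16.48°C.
T_parcel − T_env = 17.18 − 16.48 = +0.7°C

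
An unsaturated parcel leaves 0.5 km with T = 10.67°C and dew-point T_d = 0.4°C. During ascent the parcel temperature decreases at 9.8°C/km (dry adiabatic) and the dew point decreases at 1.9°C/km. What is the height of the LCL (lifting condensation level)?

T and T_d converge at 9.8 − 1.9 = 7.9°C per km
Height above start = (10.67 − 0.4) / 7.9 = 1.3 km
LCL altitude = 500 m + 1300 m = 1800 m

1.8 km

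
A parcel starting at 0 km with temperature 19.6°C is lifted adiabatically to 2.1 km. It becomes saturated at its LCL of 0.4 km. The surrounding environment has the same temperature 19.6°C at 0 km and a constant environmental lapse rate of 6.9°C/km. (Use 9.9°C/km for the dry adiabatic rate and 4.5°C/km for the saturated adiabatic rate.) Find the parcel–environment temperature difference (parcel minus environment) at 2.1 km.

+2.88°C (parcel warmer than environment)

Parcel:
  From 0 m to 400 m (dry): cools by 9.9 × 0.4 = 3.96°C, giving 15.64°C.
  From 400 m to 2100 m (saturated): cools by 4.5 × 1.7 = 7.65°C, giving 7.99°C.
Environment:
  From 0 m to 2100 m (environment): cools by 6.9 × 2.1 = 14.49°C, giving 5.11°C.
T_parcel − T_env = 7.99 − 5.11 = +2.88°C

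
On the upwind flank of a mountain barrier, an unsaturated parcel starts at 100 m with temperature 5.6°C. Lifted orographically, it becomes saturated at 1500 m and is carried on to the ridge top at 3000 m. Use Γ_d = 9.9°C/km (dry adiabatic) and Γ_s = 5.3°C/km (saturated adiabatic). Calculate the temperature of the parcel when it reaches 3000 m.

-16.21°C

Dry to 1500 m: -9.9 × 1.4 km = -13.86°C, so T = -8.26°C.
Saturated to 3000 m: -5.3 × 1.5 km = -7.95°C, so T = -16.21°C.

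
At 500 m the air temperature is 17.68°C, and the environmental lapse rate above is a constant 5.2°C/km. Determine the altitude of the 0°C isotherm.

Height above start = (17.68 − 0) / 5.2 = 3.4 km
Altitude = 500 m + 3400 m = 3900 m

3900 m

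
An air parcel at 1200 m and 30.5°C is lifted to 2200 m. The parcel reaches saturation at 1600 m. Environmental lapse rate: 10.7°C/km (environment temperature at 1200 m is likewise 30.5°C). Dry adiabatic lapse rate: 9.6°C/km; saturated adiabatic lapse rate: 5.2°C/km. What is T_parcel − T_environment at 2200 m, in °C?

+3.74°C (parcel warmer than environment)

Parcel:
  1200–1600 m, dry: Δz = 0.4 km ⇒ ΔT = -3.84°C; T = 26.66°C
  1600–2200 m, saturated: Δz = 0.6 km ⇒ ΔT = -3.12°C; T = 23.54°C
Environment:
  1200–2200 m, environment: Δz = 1 km ⇒ ΔT = -10.7°C; T = 19.8°C
T_parcel − T_env = 23.54 − 19.8 = +3.74°C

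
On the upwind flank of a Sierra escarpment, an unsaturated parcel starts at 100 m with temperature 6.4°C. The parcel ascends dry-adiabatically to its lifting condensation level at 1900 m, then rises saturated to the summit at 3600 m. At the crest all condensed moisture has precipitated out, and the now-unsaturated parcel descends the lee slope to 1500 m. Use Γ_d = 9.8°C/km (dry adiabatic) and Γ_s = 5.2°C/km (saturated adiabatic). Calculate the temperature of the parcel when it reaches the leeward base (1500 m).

0.5°C

Dry to 1900 m: -9.8 × 1.8 km = -17.64°C, so T = -11.24°C.
Saturated to 3600 m: -5.2 × 1.7 km = -8.84°C, so T = -20.08°C.
Dry descent to 1500 m: +9.8 × 2.1 km = +20.58°C, so T = 0.5°C.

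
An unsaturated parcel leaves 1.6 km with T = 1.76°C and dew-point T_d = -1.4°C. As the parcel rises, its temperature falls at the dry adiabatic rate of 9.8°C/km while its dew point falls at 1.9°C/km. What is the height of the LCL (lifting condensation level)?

2 km

T and T_d converge at 9.8 − 1.9 = 7.9°C per km
Height above start = (1.76 − (-1.4)) / 7.9 = 0.4 km
LCL altitude = 1600 m + 400 m = 2000 m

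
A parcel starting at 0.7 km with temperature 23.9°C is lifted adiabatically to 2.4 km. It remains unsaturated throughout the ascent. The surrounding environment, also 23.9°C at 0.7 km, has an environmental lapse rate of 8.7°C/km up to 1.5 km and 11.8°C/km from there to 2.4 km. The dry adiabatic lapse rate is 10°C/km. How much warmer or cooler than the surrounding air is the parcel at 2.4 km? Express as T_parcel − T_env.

Parcel:
  Dry to 2400 m: -10 × 1.7 km = -17°C, so T = 6.9°C.
Environment:
  Environment, lower layer to 1500 m: -8.7 × 0.8 km = -6.96°C, so T = 16.94°C.
  Environment, upper layer to 2400 m: -11.8 × 0.9 km = -10.62°C, so T = 6.32°C.
T_parcel − T_env = 6.9 − 6.32 = +0.58°C

+0.58°C (parcel warmer than environment)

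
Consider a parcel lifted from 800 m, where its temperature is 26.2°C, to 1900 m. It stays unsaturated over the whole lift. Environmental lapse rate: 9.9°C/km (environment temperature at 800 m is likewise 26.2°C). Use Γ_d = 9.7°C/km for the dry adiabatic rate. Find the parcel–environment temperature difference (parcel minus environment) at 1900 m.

Parcel:
  800 → 1900 m (dry, 9.7°C/km): ΔT = -9.7 × 1.1 = -10.67°C → T = 15.53°C
Environment:
  800 → 1900 m (environment, 9.9°C/km): ΔT = -9.9 × 1.1 = -10.89°C → T = 15.31°C
T_parcel − T_env = 15.53 − 15.31 = +0.22°C

+0.22°C (parcel warmer than environment)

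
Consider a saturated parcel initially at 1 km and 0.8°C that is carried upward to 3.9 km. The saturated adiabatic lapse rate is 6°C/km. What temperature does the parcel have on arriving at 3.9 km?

From 1000 m to 3900 m (saturated adiabatic): cools by 6 × 2.9 = 17.4°C, giving -16.6°C.

-16.6°C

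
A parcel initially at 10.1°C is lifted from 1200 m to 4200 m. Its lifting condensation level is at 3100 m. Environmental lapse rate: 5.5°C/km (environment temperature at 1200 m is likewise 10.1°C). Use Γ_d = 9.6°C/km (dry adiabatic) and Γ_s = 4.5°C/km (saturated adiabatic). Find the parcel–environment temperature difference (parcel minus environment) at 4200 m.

Parcel:
  1200–3100 m, dry: Δz = 1.9 km ⇒ ΔT = -18.24°C; T = -8.14°C
  3100–4200 m, saturated: Δz = 1.1 km ⇒ ΔT = -4.95°C; T = -13.09°C
Environment:
  1200–4200 m, environment: Δz = 3 km ⇒ ΔT = -16.5°C; T = -6.4°C
T_parcel − T_env = -13.09 − (-6.4) = -6.69°C

-6.69°C (parcel cooler than environment)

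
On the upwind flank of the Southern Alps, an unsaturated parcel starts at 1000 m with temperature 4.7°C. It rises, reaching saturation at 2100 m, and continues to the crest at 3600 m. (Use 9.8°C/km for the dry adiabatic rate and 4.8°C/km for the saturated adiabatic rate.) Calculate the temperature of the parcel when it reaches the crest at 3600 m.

Dry to 2100 m: -9.8 × 1.1 km = -10.78°C, so T = -6.08°C.
Saturated to 3600 m: -4.8 × 1.5 km = -7.2°C, so T = -13.28°C.

-13.28°C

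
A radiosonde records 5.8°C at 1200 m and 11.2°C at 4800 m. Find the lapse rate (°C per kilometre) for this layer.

Γ = −ΔT/Δz = (5.8 − 11.2) / (4800 − 1200) m
  = -5.4°C / 3.6 km = -1.5°C/km

-1.5°C/km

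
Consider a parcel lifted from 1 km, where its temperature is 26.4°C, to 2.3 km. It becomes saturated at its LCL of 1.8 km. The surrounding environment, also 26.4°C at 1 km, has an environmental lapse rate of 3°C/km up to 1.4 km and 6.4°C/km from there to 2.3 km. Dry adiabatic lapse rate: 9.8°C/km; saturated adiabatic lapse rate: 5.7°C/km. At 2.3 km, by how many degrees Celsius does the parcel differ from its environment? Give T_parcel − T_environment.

Parcel:
  1000 → 1800 m (dry, 9.8°C/km): ΔT = -9.8 × 0.8 = -7.84°C → T = 18.56°C
  1800 → 2300 m (saturated, 5.7°C/km): ΔT = -5.7 × 0.5 = -2.85°C → T = 15.71°C
Environment:
  1000 → 1400 m (environment, lower layer, 3°C/km): ΔT = -3 × 0.4 = -1.2°C → T = 25.2°C
  1400 → 2300 m (environment, upper layer, 6.4°C/km): ΔT = -6.4 × 0.9 = -5.76°C → T = 19.44°C
T_parcel − T_env = 15.71 − 19.44 = -3.73°C

-3.73°C (parcel cooler than environment)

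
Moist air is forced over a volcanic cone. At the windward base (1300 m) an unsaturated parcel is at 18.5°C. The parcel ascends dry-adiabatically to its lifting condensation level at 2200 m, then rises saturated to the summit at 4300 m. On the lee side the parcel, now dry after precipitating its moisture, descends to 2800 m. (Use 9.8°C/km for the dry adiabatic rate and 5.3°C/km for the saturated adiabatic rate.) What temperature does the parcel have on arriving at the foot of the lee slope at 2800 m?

13.25°C

Dry to 2200 m: -9.8 × 0.9 km = -8.82°C, so T = 9.68°C.
Saturated to 4300 m: -5.3 × 2.1 km = -11.13°C, so T = -1.45°C.
Dry descent to 2800 m: +9.8 × 1.5 km = +14.7°C, so T = 13.25°C.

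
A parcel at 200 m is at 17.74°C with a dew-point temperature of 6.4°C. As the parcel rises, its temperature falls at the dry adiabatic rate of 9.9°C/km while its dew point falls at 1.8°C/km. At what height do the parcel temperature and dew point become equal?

T and T_d converge at 9.9 − 1.8 = 8.1°C per km
Height above start = (17.74 − 6.4) / 8.1 = 1.4 km
LCL altitude = 200 m + 1400 m = 1600 m

1600 m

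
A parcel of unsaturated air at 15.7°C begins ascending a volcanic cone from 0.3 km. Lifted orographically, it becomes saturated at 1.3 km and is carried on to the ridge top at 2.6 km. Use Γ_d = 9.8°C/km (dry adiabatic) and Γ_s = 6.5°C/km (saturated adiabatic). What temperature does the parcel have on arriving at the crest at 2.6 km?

-2.55°C

300 → 1300 m (dry, 9.8°C/km): ΔT = -9.8 × 1 = -9.8°C → T = 5.9°C
1300 → 2600 m (saturated, 6.5°C/km): ΔT = -6.5 × 1.3 = -8.45°C → T = -2.55°C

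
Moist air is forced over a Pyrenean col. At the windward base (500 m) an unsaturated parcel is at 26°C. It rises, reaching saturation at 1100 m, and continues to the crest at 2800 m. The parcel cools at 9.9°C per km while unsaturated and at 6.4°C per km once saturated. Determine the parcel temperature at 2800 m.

From 500 m to 1100 m (dry): cools by 9.9 × 0.6 = 5.94°C, giving 20.06°C.
From 1100 m to 2800 m (saturated): cools by 6.4 × 1.7 = 10.88°C, giving 9.18°C.

9.18°C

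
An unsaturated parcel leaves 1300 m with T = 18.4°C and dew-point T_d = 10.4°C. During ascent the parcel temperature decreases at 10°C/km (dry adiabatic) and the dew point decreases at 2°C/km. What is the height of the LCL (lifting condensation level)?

T and T_d converge at 10 − 2 = 8°C per km
Height above start = (18.4 − 10.4) / 8 = 1 km
LCL altitude = 1300 m + 1000 m = 2300 m

2300 m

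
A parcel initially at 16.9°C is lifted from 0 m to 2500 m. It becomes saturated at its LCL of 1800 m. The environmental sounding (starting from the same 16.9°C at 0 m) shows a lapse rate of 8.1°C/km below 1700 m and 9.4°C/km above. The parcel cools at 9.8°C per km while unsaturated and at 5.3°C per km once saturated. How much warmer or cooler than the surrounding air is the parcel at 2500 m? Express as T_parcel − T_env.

-0.06°C (parcel cooler than environment)

Parcel:
  0–1800 m, dry: Δz = 1.8 km ⇒ ΔT = -17.64°C; T = -0.74°C
  1800–2500 m, saturated: Δz = 0.7 km ⇒ ΔT = -3.71°C; T = -4.45°C
Environment:
  0–1700 m, environment, lower layer: Δz = 1.7 km ⇒ ΔT = -13.77°C; T = 3.13°C
  1700–2500 m, environment, upper layer: Δz = 0.8 km ⇒ ΔT = -7.52°C; T = -4.39°C
T_parcel − T_env = -4.45 − (-4.39) = -0.06°C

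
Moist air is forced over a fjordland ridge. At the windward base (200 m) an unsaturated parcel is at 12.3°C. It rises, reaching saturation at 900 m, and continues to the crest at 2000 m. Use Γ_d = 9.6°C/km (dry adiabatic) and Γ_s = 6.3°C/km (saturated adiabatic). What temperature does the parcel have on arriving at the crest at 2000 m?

200–900 m, dry: Δz = 0.7 km ⇒ ΔT = -6.72°C; T = 5.58°C
900–2000 m, saturated: Δz = 1.1 km ⇒ ΔT = -6.93°C; T = -1.35°C

-1.35°C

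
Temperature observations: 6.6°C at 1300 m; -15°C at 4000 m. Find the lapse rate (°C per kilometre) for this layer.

Γ = −ΔT/Δz = (6.6 − (-15)) / (4000 − 1300) m
  = 21.6°C / 2.7 km = 8°C/km

8°C/km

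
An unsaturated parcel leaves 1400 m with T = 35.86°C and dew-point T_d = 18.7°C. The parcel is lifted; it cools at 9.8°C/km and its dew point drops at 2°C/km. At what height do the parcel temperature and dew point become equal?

3600 m

T and T_d converge at 9.8 − 2 = 7.8°C per km
Height above start = (35.86 − 18.7) / 7.8 = 2.2 km
LCL altitude = 1400 m + 2200 m = 3600 m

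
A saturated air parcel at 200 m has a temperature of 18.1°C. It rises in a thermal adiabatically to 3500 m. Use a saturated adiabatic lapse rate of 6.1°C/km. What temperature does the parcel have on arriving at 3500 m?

-2.03°C

Saturated adiabatic to 3500 m: -6.1 × 3.3 km = -20.13°C, so T = -2.03°C.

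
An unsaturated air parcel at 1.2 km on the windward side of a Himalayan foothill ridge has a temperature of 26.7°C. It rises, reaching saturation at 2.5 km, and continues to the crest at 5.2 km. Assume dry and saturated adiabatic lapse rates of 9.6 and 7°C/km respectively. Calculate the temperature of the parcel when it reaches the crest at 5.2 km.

1200 → 2500 m (dry, 9.6°C/km): ΔT = -9.6 × 1.3 = -12.48°C → T = 14.22°C
2500 → 5200 m (saturated, 7°C/km): ΔT = -7 × 2.7 = -18.9°C → T = -4.68°C

-4.68°C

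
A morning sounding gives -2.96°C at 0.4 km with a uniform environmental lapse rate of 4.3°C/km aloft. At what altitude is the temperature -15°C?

Height above start = (-2.96 − (-15)) / 4.3 = 2.8 km
Altitude = 400 m + 2800 m = 3200 m

3.2 km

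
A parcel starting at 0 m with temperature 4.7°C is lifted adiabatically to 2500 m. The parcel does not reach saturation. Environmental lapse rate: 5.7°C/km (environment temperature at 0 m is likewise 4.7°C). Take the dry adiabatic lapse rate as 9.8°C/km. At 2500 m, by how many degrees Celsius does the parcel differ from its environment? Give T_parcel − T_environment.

Parcel:
  From 0 m to 2500 m (dry): cools by 9.8 × 2.5 = 24.5°C, giving -19.8°C.
Environment:
  From 0 m to 2500 m (environment): cools by 5.7 × 2.5 = 14.25°C, giving -9.55°C.
T_parcel − T_env = -19.8 − (-9.55) = -10.25°C

-10.25°C (parcel cooler than environment)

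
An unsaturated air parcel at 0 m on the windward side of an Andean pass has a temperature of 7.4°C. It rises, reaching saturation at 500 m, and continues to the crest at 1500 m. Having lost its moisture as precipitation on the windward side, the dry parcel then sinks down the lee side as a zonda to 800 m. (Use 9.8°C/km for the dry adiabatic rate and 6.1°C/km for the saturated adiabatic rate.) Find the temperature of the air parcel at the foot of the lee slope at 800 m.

3.26°C

From 0 m to 500 m (dry): cools by 9.8 × 0.5 = 4.9°C, giving 2.5°C.
From 500 m to 1500 m (saturated): cools by 6.1 × 1 = 6.1°C, giving -3.6°C.
From 1500 m to 800 m (dry descent): warms by 9.8 × 0.7 = 6.86°C, giving 3.26°C.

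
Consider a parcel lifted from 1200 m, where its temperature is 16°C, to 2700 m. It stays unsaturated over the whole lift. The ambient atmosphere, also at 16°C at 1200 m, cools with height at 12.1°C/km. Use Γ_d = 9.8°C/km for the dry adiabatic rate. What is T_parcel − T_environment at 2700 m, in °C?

Parcel:
  1200–2700 m, dry: Δz = 1.5 km ⇒ ΔT = -14.7°C; T = 1.3°C
Environment:
  1200–2700 m, environment: Δz = 1.5 km ⇒ ΔT = -18.15°C; T = -2.15°C
T_parcel − T_env = 1.3 − (-2.15) = +3.45°C

+3.45°C (parcel warmer than environment)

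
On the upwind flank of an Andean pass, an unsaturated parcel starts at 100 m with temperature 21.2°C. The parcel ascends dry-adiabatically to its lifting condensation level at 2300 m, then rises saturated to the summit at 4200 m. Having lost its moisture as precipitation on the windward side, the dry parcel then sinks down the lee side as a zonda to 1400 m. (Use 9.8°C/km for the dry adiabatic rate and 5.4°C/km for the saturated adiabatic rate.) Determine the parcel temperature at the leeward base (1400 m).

Dry to 2300 m: -9.8 × 2.2 km = -21.56°C, so T = -0.36°C.
Saturated to 4200 m: -5.4 × 1.9 km = -10.26°C, so T = -10.62°C.
Dry descent to 1400 m: +9.8 × 2.8 km = +27.44°C, so T = 16.82°C.

16.82°C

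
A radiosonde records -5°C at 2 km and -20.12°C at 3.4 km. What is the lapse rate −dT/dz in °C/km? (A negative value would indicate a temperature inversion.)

10.8°C/km

Γ = −ΔT/Δz = (-5 − (-20.12)) / (3400 − 2000) m
  = 15.12°C / 1.4 km = 10.8°C/km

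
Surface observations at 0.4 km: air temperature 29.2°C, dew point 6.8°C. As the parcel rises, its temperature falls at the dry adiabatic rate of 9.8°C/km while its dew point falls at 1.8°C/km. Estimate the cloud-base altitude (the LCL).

T and T_d converge at 9.8 − 1.8 = 8°C per km
Height above start = (29.2 − 6.8) / 8 = 2.8 km
LCL altitude = 400 m + 2800 m = 3200 m

3.2 km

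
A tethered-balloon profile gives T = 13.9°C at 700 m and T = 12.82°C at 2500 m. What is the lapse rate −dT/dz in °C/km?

0.6°C/km

Γ = −ΔT/Δz = (13.9 − 12.82) / (2500 − 700) m
  = 1.08°C / 1.8 km = 0.6°C/km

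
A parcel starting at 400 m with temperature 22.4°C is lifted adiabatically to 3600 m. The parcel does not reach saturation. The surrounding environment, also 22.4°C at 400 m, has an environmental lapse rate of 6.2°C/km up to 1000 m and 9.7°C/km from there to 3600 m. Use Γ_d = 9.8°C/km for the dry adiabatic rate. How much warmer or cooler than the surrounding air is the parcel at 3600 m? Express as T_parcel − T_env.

Parcel:
  Dry to 3600 m: -9.8 × 3.2 km = -31.36°C, so T = -8.96°C.
Environment:
  Environment, lower layer to 1000 m: -6.2 × 0.6 km = -3.72°C, so T = 18.68°C.
  Environment, upper layer to 3600 m: -9.7 × 2.6 km = -25.22°C, so T = -6.54°C.
T_parcel − T_env = -8.96 − (-6.54) = -2.42°C

-2.42°C (parcel cooler than environment)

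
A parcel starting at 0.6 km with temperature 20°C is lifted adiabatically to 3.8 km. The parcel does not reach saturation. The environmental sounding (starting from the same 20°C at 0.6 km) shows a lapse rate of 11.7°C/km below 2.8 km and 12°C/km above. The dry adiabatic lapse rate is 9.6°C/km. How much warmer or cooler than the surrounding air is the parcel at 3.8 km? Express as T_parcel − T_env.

Parcel:
  From 600 m to 3800 m (dry): cools by 9.6 × 3.2 = 30.72°C, giving -10.72°C.
Environment:
  From 600 m to 2800 m (environment, lower layer): cools by 11.7 × 2.2 = 25.74°C, giving -5.74°C.
  From 2800 m to 3800 m (environment, upper layer): cools by 12 × 1 = 12°C, giving -17.74°C.
T_parcel − T_env = -10.72 − (-17.74) = +7.02°C

+7.02°C (parcel warmer than environment)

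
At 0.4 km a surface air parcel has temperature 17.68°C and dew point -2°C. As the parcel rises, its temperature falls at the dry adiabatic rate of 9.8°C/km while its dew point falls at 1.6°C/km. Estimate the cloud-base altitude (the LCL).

2.8 km

T and T_d converge at 9.8 − 1.6 = 8.2°C per km
Height above start = (17.68 − (-2)) / 8.2 = 2.4 km
LCL altitude = 400 m + 2400 m = 2800 m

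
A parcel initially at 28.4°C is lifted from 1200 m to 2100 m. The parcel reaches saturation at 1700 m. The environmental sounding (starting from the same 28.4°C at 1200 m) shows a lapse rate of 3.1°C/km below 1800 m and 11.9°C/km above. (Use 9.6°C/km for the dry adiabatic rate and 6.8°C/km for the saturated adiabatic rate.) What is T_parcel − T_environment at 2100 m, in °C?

-2.09°C (parcel cooler than environment)

Parcel:
  1200 → 1700 m (dry, 9.6°C/km): ΔT = -9.6 × 0.5 = -4.8°C → T = 23.6°C
  1700 → 2100 m (saturated, 6.8°C/km): ΔT = -6.8 × 0.4 = -2.72°C → T = 20.88°C
Environment:
  1200 → 1800 m (environment, lower layer, 3.1°C/km): ΔT = -3.1 × 0.6 = -1.86°C → T = 26.54°C
  1800 → 2100 m (environment, upper layer, 11.9°C/km): ΔT = -11.9 × 0.3 = -3.57°C → T = 22.97°C
T_parcel − T_env = 20.88 − 22.97 = -2.09°C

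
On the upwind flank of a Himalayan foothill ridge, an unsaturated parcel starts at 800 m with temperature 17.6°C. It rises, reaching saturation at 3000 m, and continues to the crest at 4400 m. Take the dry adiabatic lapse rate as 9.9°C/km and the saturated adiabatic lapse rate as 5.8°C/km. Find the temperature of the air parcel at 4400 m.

-12.3°C

From 800 m to 3000 m (dry): cools by 9.9 × 2.2 = 21.78°C, giving -4.18°C.
From 3000 m to 4400 m (saturated): cools by 5.8 × 1.4 = 8.12°C, giving -12.3°C.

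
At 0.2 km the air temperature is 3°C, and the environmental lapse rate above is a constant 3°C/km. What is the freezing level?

1.2 km

Height above start = (3 − 0) / 3 = 1 km
Altitude = 200 m + 1000 m = 1200 m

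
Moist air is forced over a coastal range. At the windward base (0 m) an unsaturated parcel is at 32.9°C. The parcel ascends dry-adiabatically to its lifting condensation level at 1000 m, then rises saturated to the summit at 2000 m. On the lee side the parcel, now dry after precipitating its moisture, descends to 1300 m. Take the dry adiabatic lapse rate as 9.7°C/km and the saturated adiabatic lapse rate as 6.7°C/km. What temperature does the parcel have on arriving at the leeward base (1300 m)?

23.29°C

Dry to 1000 m: -9.7 × 1 km = -9.7°C, so T = 23.2°C.
Saturated to 2000 m: -6.7 × 1 km = -6.7°C, so T = 16.5°C.
Dry descent to 1300 m: +9.7 × 0.7 km = +6.79°C, so T = 23.29°C.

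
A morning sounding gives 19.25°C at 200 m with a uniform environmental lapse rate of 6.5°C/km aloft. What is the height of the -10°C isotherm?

Height above start = (19.25 − (-10)) / 6.5 = 4.5 km
Altitude = 200 m + 4500 m = 4700 m

4700 m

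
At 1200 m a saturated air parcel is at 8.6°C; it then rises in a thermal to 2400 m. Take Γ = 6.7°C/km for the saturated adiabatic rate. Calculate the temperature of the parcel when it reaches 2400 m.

1200–2400 m, saturated adiabatic: Δz = 1.2 km ⇒ ΔT = -8.04°C; T = 0.56°C

0.56°C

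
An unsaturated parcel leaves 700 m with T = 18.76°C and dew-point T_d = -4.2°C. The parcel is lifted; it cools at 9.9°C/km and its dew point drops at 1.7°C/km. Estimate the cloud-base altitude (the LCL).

T and T_d converge at 9.9 − 1.7 = 8.2°C per km
Height above start = (18.76 − (-4.2)) / 8.2 = 2.8 km
LCL altitude = 700 m + 2800 m = 3500 m

3500 m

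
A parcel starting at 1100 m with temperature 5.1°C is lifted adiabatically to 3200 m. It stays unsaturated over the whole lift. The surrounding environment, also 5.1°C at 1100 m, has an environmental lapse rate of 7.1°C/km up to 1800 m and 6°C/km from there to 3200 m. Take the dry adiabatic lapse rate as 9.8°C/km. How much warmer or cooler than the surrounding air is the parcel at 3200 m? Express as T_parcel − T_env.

Parcel:
  Dry to 3200 m: -9.8 × 2.1 km = -20.58°C, so T = -15.48°C.
Environment:
  Environment, lower layer to 1800 m: -7.1 × 0.7 km = -4.97°C, so T = 0.13°C.
  Environment, upper layer to 3200 m: -6 × 1.4 km = -8.4°C, so T = -8.27°C.
T_parcel − T_env = -15.48 − (-8.27) = -7.21°C

-7.21°C (parcel cooler than environment)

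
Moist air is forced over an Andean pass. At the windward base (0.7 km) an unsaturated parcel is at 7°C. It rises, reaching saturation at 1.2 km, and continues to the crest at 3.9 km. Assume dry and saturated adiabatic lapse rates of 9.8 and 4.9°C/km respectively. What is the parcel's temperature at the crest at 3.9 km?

700–1200 m, dry: Δz = 0.5 km ⇒ ΔT = -4.9°C; T = 2.1°C
1200–3900 m, saturated: Δz = 2.7 km ⇒ ΔT = -13.23°C; T = -11.13°C

-11.13°C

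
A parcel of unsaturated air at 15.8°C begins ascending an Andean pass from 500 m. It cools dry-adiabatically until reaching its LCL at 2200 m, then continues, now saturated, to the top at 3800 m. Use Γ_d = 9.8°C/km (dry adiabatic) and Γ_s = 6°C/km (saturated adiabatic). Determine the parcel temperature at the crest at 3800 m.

500 → 2200 m (dry, 9.8°C/km): ΔT = -9.8 × 1.7 = -16.66°C → T = -0.86°C
2200 → 3800 m (saturated, 6°C/km): ΔT = -6 × 1.6 = -9.6°C → T = -10.46°C

-10.46°C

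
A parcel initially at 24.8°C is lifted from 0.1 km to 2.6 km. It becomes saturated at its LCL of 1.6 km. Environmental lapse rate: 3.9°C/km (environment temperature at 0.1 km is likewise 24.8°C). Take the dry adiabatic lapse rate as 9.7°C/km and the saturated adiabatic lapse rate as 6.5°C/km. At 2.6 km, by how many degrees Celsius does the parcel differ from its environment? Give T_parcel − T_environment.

Parcel:
  100 → 1600 m (dry, 9.7°C/km): ΔT = -9.7 × 1.5 = -14.55°C → T = 10.25°C
  1600 → 2600 m (saturated, 6.5°C/km): ΔT = -6.5 × 1 = -6.5°C → T = 3.75°C
Environment:
  100 → 2600 m (environment, 3.9°C/km): ΔT = -3.9 × 2.5 = -9.75°C → T = 15.05°C
T_parcel − T_env = 3.75 − 15.05 = -11.3°C

-11.3°C (parcel cooler than environment)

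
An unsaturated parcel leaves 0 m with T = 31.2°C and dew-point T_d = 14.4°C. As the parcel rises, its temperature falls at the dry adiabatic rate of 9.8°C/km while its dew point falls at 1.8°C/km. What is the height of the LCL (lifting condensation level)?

T and T_d converge at 9.8 − 1.8 = 8°C per km
Height above start = (31.2 − 14.4) / 8 = 2.1 km
LCL altitude = 0 m + 2100 m = 2100 m

2100 m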